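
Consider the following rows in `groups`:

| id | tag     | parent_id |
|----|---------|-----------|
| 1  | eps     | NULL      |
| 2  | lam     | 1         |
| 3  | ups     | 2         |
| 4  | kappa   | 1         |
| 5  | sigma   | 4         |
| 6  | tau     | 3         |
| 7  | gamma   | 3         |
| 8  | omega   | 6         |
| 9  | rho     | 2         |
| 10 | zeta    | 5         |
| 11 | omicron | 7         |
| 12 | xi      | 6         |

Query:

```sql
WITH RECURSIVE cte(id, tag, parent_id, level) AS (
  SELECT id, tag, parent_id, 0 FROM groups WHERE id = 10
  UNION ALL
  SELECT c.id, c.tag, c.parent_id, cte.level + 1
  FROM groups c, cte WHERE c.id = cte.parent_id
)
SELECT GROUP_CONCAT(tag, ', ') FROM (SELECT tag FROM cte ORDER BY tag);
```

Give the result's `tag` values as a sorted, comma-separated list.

eps, kappa, sigma, zeta

Base: id=10 (zeta), parent_id=5, level 0.
Iteration 1: join on id=5 -> sigma (id 5, parent_id=4, level 1).
Iteration 2: join on id=4 -> kappa (id 4, parent_id=1, level 2).
Iteration 3: join on id=1 -> eps (id 1, parent_id=NULL, level 3).
Iteration 4: parent_id is NULL; no match; recursion stops.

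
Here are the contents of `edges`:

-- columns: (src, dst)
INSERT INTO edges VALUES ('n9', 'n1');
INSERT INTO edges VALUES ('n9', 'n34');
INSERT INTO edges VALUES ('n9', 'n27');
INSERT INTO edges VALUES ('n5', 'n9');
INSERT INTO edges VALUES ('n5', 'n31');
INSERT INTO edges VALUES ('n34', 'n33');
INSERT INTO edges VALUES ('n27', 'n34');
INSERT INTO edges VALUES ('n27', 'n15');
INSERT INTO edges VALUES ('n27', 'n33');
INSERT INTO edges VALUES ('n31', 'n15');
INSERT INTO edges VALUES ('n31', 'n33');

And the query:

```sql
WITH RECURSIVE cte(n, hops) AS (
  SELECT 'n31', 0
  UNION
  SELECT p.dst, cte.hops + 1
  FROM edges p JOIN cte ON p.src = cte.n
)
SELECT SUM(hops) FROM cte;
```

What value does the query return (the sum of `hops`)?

Base: (n31, hops=0).
Iteration 1: edges from {n31} -> (n15, hops=1), (n33, hops=1).
Iteration 2: no outgoing edges from {n15,n33}; recursion stops.
SUM(hops) = 0 + 1 + 1 = 2.

2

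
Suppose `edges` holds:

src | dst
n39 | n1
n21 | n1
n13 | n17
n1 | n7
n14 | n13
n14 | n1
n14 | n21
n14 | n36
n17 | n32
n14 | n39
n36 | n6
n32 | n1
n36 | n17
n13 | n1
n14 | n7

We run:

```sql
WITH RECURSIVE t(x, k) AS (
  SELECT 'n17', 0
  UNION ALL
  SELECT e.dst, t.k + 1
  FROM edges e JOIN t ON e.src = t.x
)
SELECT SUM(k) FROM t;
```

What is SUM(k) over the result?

Base: (n17, k=0).
Iteration 1: edges from {n17} -> (n32, k=1).
Iteration 2: edges from {n32} -> (n1, k=2).
Iteration 3: edges from {n1} -> (n7, k=3).
Iteration 4: no outgoing edges from {n7}; recursion stops.
SUM(k) = 0 + 1 + 2 + 3 = 6.

6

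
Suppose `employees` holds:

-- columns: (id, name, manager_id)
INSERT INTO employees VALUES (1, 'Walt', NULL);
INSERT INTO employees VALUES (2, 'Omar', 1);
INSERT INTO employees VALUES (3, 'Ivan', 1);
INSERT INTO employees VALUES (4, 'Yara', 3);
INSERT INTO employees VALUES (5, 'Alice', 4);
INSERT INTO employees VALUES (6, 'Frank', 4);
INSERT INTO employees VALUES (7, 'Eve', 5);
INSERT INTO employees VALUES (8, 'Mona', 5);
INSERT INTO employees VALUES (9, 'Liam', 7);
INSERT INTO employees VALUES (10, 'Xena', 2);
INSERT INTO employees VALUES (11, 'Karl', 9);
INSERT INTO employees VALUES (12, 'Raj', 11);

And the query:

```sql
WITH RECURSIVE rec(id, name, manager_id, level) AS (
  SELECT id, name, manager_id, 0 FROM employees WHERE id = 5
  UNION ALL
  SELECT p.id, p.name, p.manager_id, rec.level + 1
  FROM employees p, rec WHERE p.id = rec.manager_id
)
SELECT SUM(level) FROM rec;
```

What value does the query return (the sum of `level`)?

6

Base: id=5 (Alice), manager_id=4, level 0.
Iteration 1: join on id=4 -> Yara (id 4, manager_id=3, level 1).
Iteration 2: join on id=3 -> Ivan (id 3, manager_id=1, level 2).
Iteration 3: join on id=1 -> Walt (id 1, manager_id=NULL, level 3).
Iteration 4: manager_id is NULL; no match; recursion stops.
SUM(level) = 0 + 1 + 2 + 3 = 6.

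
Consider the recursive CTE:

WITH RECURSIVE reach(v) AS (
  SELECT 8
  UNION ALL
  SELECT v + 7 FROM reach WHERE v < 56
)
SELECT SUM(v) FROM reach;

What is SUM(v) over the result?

260

Base: v=8.
Iteration 1: 8 < 56 holds -> v = 8 + 7 = 15.
Iteration 2: 15 < 56 holds -> v = 15 + 7 = 22.
Iteration 3: 22 < 56 holds -> v = 22 + 7 = 29.
Iteration 4: 29 < 56 holds -> v = 29 + 7 = 36.
Iteration 5: 36 < 56 holds -> v = 36 + 7 = 43.
Iteration 6: 43 < 56 holds -> v = 43 + 7 = 50.
Iteration 7: 50 < 56 holds -> v = 50 + 7 = 57.
Iteration 8: 57 < 56 fails; recursion stops.
SUM(v) = 8 + 15 + 22 + 29 + 36 + 43 + 50 + 57 = 260.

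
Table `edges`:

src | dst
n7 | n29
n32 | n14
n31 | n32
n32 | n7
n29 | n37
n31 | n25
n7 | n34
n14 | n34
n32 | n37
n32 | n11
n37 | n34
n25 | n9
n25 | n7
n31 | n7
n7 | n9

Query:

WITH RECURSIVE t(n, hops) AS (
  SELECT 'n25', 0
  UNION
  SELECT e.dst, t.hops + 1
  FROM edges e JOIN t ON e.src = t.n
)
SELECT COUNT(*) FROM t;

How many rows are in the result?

Base: (n25, hops=0).
Iteration 1: edges from {n25} -> (n7, hops=1), (n9, hops=1).
Iteration 2: edges from {n7,n9} -> (n29, hops=2), (n34, hops=2), (n9, hops=2).
Iteration 3: edges from {n29,n34,n9} -> (n37, hops=3).
Iteration 4: edges from {n37} -> (n34, hops=4).
Iteration 5: no outgoing edges from {n34}; recursion stops.
Total rows emitted: 8.

8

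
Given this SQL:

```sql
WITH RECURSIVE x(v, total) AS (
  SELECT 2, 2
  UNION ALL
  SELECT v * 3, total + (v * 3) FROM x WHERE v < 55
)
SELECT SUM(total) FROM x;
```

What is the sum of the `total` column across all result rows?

358

Base: v=2, total=2.
Iteration 1: 2 < 55 holds -> v = 2 * 3 = 6, total = 2 + 6 = 8.
Iteration 2: 6 < 55 holds -> v = 6 * 3 = 18, total = 8 + 18 = 26.
Iteration 3: 18 < 55 holds -> v = 18 * 3 = 54, total = 26 + 54 = 80.
Iteration 4: 54 < 55 holds -> v = 54 * 3 = 162, total = 80 + 162 = 242.
Iteration 5: 162 < 55 fails; recursion stops.
SUM(total) = 2 + 8 + 26 + 80 + 242 = 358.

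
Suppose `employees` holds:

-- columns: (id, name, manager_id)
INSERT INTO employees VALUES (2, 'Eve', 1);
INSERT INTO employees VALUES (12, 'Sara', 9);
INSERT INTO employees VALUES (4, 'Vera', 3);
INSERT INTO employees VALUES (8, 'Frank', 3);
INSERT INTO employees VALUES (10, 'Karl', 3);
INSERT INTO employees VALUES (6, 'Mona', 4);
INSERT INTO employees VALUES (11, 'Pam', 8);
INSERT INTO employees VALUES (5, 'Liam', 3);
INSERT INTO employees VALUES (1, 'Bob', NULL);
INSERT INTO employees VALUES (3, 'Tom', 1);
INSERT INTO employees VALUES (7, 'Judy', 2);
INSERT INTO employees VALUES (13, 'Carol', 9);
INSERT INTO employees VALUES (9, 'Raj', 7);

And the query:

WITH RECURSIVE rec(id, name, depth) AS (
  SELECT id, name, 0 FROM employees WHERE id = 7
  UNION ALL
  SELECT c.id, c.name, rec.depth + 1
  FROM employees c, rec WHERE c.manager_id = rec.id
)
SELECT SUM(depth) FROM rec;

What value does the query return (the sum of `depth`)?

Base: id=7 (Judy) at depth 0.
Iteration 1: rows with manager_id in {7} -> Raj (id 9, depth 1).
Iteration 2: rows with manager_id in {9} -> Sara (id 12, depth 2), Carol (id 13, depth 2).
Iteration 3: no rows with manager_id in {12,13}; recursion stops.
SUM(depth) = 0 + 1 + 2 + 2 = 5.

5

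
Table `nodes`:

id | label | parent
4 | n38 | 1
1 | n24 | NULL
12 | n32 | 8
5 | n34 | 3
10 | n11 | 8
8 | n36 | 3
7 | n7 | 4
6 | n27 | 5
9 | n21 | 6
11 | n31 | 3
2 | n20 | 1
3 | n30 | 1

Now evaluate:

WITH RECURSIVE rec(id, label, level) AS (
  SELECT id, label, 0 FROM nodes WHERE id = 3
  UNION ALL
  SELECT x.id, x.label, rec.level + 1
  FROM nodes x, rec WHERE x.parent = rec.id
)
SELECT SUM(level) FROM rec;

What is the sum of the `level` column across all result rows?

Base: id=3 (n30) at level 0.
Iteration 1: rows with parent in {3} -> n34 (id 5, level 1), n36 (id 8, level 1), n31 (id 11, level 1).
Iteration 2: rows with parent in {5,8,11} -> n27 (id 6, level 2), n11 (id 10, level 2), n32 (id 12, level 2).
Iteration 3: rows with parent in {6,10,12} -> n21 (id 9, level 3).
Iteration 4: no rows with parent in {9}; recursion stops.
SUM(level) = 0 + 1 + 1 + 1 + 2 + 2 + 2 + 3 = 12.

12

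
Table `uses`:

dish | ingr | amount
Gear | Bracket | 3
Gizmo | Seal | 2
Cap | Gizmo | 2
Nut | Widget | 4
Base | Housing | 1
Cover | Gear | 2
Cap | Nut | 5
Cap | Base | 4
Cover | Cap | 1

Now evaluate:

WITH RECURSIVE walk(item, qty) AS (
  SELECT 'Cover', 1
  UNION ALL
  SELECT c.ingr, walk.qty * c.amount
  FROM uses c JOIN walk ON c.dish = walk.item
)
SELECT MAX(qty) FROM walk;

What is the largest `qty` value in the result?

20

Base: (Cover, qty=1).
Iteration 1: components of {Cover} -> Cap = 1*1 = 1, Gear = 1*2 = 2.
Iteration 2: components of {Cap,Gear} -> Base = 1*4 = 4, Bracket = 2*3 = 6, Gizmo = 1*2 = 2, Nut = 1*5 = 5.
Iteration 3: components of {Base,Bracket,Gizmo,Nut} -> Housing = 4*1 = 4, Seal = 2*2 = 4, Widget = 5*4 = 20.
Iteration 4: no further components; recursion stops.
qty values: 1, 1, 2, 5, 2, 4, 6, 20, 4, 4; the maximum is 20.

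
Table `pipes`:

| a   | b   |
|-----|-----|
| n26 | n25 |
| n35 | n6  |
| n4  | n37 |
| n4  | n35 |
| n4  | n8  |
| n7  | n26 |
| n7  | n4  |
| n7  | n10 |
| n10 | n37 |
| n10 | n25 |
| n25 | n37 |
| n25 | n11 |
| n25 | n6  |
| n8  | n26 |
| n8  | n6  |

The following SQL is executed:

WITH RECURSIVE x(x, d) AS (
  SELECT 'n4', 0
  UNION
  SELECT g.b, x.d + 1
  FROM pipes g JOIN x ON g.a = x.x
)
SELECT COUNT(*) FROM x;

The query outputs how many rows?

10

Base: (n4, d=0).
Iteration 1: edges from {n4} -> (n35, d=1), (n37, d=1), (n8, d=1).
Iteration 2: edges from {n35,n37,n8} -> (n26, d=2), (n6, d=2). [UNION drops 1 duplicate row(s)]
Iteration 3: edges from {n26,n6} -> (n25, d=3).
Iteration 4: edges from {n25} -> (n11, d=4), (n37, d=4), (n6, d=4).
Iteration 5: no outgoing edges from {n11,n37,n6}; recursion stops.
Total rows emitted: 10.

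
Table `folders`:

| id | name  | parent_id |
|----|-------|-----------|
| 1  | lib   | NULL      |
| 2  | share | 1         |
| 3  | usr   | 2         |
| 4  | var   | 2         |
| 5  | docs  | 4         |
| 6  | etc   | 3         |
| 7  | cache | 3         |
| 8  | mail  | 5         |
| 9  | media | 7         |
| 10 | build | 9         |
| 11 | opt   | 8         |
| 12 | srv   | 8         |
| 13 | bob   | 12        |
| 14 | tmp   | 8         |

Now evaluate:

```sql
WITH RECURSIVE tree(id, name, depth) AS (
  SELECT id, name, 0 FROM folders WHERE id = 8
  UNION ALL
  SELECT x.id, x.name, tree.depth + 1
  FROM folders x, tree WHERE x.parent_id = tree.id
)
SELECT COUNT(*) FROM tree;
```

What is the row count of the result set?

Base: id=8 (mail) at depth 0.
Iteration 1: rows with parent_id in {8} -> opt (id 11, depth 1), srv (id 12, depth 1), tmp (id 14, depth 1).
Iteration 2: rows with parent_id in {11,12,14} -> bob (id 13, depth 2).
Iteration 3: no rows with parent_id in {13}; recursion stops.
Total rows emitted: 5.

5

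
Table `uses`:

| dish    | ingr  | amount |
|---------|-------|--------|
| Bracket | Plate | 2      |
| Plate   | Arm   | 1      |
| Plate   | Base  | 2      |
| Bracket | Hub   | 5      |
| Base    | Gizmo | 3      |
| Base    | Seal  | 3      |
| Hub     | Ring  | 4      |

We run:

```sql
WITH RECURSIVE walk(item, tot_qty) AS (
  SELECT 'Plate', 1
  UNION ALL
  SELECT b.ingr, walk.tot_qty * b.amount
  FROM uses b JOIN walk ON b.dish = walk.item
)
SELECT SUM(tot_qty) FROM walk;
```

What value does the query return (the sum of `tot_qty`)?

Base: (Plate, tot_qty=1).
Iteration 1: components of {Plate} -> Arm = 1*1 = 1, Base = 1*2 = 2.
Iteration 2: components of {Arm,Base} -> Gizmo = 2*3 = 6, Seal = 2*3 = 6.
Iteration 3: no further components; recursion stops.
SUM(tot_qty) = 1 + 1 + 2 + 6 + 6 = 16.

16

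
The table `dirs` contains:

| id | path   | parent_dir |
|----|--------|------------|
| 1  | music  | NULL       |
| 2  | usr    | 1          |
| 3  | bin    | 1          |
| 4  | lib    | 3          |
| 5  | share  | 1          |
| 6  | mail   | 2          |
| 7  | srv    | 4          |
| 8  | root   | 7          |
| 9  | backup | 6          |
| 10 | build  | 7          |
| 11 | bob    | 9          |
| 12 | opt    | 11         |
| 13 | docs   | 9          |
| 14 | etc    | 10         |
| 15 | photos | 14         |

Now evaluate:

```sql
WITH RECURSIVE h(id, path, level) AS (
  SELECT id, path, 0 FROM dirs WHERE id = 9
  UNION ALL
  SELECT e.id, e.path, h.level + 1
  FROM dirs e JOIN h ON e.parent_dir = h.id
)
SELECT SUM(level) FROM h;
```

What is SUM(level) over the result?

Base: id=9 (backup) at level 0.
Iteration 1: rows with parent_dir in {9} -> bob (id 11, level 1), docs (id 13, level 1).
Iteration 2: rows with parent_dir in {11,13} -> opt (id 12, level 2).
Iteration 3: no rows with parent_dir in {12}; recursion stops.
SUM(level) = 0 + 1 + 1 + 2 = 4.

4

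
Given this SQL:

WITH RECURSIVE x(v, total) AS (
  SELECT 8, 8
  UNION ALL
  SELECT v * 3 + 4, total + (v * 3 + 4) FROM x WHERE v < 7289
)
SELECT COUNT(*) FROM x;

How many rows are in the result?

Base: v=8, total=8.
Iteration 1: 8 < 7289 holds -> v = 8 * 3 + 4 = 28, total = 8 + 28 = 36.
Iteration 2: 28 < 7289 holds -> v = 28 * 3 + 4 = 88, total = 36 + 88 = 124.
Iteration 3: 88 < 7289 holds -> v = 88 * 3 + 4 = 268, total = 124 + 268 = 392.
Iteration 4: 268 < 7289 holds -> v = 268 * 3 + 4 = 808, total = 392 + 808 = 1200.
Iteration 5: 808 < 7289 holds -> v = 808 * 3 + 4 = 2428, total = 1200 + 2428 = 3628.
Iteration 6: 2428 < 7289 holds -> v = 2428 * 3 + 4 = 7288, total = 3628 + 7288 = 10916.
Iteration 7: 7288 < 7289 holds -> v = 7288 * 3 + 4 = 21868, total = 10916 + 21868 = 32784.
Iteration 8: 21868 < 7289 fails; recursion stops.
Total rows emitted: 8.

8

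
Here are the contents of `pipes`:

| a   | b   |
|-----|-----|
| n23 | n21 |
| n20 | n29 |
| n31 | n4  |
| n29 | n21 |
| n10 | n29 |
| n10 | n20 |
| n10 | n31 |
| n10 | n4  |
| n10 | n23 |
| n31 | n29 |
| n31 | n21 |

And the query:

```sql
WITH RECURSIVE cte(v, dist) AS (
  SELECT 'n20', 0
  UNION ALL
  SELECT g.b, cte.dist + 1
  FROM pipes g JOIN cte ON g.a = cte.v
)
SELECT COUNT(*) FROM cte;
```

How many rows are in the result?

3

Base: (n20, dist=0).
Iteration 1: edges from {n20} -> (n29, dist=1).
Iteration 2: edges from {n29} -> (n21, dist=2).
Iteration 3: no outgoing edges from {n21}; recursion stops.
Total rows emitted: 3.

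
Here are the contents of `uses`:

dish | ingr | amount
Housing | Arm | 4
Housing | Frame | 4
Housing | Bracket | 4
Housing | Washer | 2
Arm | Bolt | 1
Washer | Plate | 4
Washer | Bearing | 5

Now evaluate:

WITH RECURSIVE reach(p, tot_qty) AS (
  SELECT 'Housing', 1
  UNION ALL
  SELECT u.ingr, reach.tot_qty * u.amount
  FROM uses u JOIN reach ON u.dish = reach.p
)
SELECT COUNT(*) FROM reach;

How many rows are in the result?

8

Base: (Housing, tot_qty=1).
Iteration 1: components of {Housing} -> Arm = 1*4 = 4, Bracket = 1*4 = 4, Frame = 1*4 = 4, Washer = 1*2 = 2.
Iteration 2: components of {Arm,Bracket,Frame,Washer} -> Bearing = 2*5 = 10, Bolt = 4*1 = 4, Plate = 2*4 = 8.
Iteration 3: no further components; recursion stops.
Total rows emitted: 8.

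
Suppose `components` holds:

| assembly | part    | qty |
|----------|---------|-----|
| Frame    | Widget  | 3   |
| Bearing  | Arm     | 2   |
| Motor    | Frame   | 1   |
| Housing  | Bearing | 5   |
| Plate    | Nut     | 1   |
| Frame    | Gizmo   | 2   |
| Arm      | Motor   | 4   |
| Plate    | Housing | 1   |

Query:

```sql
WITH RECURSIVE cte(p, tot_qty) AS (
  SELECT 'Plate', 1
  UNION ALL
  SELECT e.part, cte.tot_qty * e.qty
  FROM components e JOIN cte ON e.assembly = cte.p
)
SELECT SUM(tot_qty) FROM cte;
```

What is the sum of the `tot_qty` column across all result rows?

298

Base: (Plate, tot_qty=1).
Iteration 1: components of {Plate} -> Housing = 1*1 = 1, Nut = 1*1 = 1.
Iteration 2: components of {Housing,Nut} -> Bearing = 1*5 = 5.
Iteration 3: components of {Bearing} -> Arm = 5*2 = 10.
Iteration 4: components of {Arm} -> Motor = 10*4 = 40.
Iteration 5: components of {Motor} -> Frame = 40*1 = 40.
Iteration 6: components of {Frame} -> Gizmo = 40*2 = 80, Widget = 40*3 = 120.
Iteration 7: no further components; recursion stops.
SUM(tot_qty) = 1 + 1 + 1 + 5 + 10 + 40 + 40 + 120 + 80 = 298.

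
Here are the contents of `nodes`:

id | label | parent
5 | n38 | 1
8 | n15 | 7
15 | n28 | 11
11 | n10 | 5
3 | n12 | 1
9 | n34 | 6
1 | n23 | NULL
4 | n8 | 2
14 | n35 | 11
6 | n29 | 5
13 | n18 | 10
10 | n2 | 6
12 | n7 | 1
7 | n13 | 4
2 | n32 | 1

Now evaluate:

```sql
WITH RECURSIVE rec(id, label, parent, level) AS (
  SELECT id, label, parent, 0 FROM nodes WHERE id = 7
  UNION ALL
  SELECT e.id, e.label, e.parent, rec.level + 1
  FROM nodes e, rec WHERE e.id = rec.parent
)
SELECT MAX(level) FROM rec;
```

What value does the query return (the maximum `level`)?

3

Base: id=7 (n13), parent=4, level 0.
Iteration 1: join on id=4 -> n8 (id 4, parent=2, level 1).
Iteration 2: join on id=2 -> n32 (id 2, parent=1, level 2).
Iteration 3: join on id=1 -> n23 (id 1, parent=NULL, level 3).
Iteration 4: parent is NULL; no match; recursion stops.
level values: 0, 1, 2, 3; the maximum is 3.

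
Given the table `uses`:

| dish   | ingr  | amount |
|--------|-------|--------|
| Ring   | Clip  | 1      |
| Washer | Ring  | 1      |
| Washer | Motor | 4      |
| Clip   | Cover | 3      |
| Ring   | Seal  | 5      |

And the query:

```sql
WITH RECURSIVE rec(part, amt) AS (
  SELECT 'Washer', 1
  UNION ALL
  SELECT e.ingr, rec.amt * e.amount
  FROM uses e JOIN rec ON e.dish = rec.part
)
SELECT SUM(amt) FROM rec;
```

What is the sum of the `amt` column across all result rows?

15

Base: (Washer, amt=1).
Iteration 1: components of {Washer} -> Motor = 1*4 = 4, Ring = 1*1 = 1.
Iteration 2: components of {Motor,Ring} -> Clip = 1*1 = 1, Seal = 1*5 = 5.
Iteration 3: components of {Clip,Seal} -> Cover = 1*3 = 3.
Iteration 4: no further components; recursion stops.
SUM(amt) = 1 + 1 + 4 + 1 + 5 + 3 = 15.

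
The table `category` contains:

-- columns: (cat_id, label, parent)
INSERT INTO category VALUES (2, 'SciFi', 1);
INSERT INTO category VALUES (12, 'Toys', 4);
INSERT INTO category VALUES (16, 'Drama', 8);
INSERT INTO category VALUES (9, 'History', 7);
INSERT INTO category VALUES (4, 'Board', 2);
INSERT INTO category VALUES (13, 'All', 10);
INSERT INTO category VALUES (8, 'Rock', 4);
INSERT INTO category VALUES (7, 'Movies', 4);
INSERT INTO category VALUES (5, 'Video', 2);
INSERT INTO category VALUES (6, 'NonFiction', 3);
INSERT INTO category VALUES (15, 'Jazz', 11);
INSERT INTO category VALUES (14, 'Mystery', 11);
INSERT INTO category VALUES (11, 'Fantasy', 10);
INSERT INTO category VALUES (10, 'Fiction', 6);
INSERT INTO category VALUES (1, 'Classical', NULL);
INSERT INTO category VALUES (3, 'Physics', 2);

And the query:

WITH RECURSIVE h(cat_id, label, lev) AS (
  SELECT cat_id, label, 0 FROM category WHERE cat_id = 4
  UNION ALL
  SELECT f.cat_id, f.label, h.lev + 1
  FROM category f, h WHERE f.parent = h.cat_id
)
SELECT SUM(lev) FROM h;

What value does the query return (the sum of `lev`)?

Base: cat_id=4 (Board) at lev 0.
Iteration 1: rows with parent in {4} -> Movies (id 7, lev 1), Rock (id 8, lev 1), Toys (id 12, lev 1).
Iteration 2: rows with parent in {7,8,12} -> History (id 9, lev 2), Drama (id 16, lev 2).
Iteration 3: no rows with parent in {9,16}; recursion stops.
SUM(lev) = 0 + 1 + 1 + 1 + 2 + 2 = 7.

7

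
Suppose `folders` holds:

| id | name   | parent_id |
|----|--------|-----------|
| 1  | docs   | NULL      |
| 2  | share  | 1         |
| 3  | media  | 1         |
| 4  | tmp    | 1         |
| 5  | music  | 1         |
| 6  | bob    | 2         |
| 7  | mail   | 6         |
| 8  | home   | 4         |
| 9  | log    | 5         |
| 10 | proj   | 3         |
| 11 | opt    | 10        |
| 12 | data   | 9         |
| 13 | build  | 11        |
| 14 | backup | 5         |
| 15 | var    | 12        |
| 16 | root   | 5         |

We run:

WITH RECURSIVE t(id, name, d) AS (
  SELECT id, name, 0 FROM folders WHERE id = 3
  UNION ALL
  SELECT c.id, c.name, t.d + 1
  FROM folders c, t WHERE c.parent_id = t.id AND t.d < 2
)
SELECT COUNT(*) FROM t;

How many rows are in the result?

3

Base: id=3 (media) at d 0.
Iteration 1: rows with parent_id in {3} -> proj (id 10, d 1).
Iteration 2: rows with parent_id in {10} -> opt (id 11, d 2).
Iteration 3: d < 2 fails for all current rows; recursion stops.
Total rows emitted: 3.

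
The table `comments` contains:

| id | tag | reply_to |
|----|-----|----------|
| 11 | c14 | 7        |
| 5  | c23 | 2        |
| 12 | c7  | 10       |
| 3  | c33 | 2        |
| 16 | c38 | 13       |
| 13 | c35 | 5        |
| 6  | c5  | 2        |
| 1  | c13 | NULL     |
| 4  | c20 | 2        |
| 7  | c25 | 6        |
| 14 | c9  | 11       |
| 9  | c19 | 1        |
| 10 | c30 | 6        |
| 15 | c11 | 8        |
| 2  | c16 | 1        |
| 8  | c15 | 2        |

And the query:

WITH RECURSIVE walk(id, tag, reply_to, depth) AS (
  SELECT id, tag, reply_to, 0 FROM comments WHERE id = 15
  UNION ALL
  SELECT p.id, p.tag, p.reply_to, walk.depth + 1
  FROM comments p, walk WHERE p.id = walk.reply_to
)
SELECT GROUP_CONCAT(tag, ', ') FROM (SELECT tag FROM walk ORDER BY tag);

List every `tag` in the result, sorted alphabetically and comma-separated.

c11, c13, c15, c16

Base: id=15 (c11), reply_to=8, depth 0.
Iteration 1: join on id=8 -> c15 (id 8, reply_to=2, depth 1).
Iteration 2: join on id=2 -> c16 (id 2, reply_to=1, depth 2).
Iteration 3: join on id=1 -> c13 (id 1, reply_to=NULL, depth 3).
Iteration 4: reply_to is NULL; no match; recursion stops.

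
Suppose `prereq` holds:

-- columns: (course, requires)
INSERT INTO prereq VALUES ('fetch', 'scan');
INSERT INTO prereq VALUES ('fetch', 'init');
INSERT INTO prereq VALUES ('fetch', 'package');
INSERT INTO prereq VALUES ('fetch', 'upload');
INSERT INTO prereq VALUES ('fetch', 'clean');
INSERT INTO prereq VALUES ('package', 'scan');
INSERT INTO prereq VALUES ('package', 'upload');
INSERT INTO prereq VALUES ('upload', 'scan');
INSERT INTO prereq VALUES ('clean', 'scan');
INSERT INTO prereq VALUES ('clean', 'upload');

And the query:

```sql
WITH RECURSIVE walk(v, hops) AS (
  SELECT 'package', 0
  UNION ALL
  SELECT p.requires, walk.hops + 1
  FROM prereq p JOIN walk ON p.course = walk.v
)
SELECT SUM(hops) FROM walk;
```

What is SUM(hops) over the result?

Base: (package, hops=0).
Iteration 1: edges from {package} -> (scan, hops=1), (upload, hops=1).
Iteration 2: edges from {scan,upload} -> (scan, hops=2).
Iteration 3: no outgoing edges from {scan}; recursion stops.
SUM(hops) = 0 + 1 + 1 + 2 = 4.

4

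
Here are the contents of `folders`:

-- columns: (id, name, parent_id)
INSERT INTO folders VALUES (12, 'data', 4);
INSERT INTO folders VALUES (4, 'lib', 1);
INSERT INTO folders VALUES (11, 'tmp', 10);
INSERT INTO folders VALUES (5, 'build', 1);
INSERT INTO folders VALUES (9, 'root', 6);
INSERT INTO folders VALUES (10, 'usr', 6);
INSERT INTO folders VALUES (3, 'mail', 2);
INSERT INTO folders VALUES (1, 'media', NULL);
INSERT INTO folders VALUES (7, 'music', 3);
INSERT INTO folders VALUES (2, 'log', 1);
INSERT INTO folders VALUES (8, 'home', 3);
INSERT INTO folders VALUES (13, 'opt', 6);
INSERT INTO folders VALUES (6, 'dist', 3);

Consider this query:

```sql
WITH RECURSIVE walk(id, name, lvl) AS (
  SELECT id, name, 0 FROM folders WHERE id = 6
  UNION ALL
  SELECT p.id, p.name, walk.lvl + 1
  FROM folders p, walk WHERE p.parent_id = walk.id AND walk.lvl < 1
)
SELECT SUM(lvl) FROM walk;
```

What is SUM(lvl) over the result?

Base: id=6 (dist) at lvl 0.
Iteration 1: rows with parent_id in {6} -> root (id 9, lvl 1), usr (id 10, lvl 1), opt (id 13, lvl 1).
Iteration 2: lvl < 1 fails for all current rows; recursion stops.
SUM(lvl) = 0 + 1 + 1 + 1 = 3.

3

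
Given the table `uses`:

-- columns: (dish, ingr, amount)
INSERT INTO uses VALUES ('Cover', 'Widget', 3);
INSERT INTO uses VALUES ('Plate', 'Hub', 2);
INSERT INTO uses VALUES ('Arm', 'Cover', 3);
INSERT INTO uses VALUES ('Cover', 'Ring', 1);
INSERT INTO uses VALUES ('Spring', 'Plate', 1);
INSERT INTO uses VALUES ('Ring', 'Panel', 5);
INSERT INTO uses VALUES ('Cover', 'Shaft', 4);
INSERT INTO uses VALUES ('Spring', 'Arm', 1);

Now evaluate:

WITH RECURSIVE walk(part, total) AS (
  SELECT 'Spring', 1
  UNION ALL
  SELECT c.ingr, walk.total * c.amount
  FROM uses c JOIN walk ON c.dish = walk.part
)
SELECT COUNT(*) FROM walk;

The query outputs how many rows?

9

Base: (Spring, total=1).
Iteration 1: components of {Spring} -> Arm = 1*1 = 1, Plate = 1*1 = 1.
Iteration 2: components of {Arm,Plate} -> Cover = 1*3 = 3, Hub = 1*2 = 2.
Iteration 3: components of {Cover,Hub} -> Ring = 3*1 = 3, Shaft = 3*4 = 12, Widget = 3*3 = 9.
Iteration 4: components of {Ring,Shaft,Widget} -> Panel = 3*5 = 15.
Iteration 5: no further components; recursion stops.
Total rows emitted: 9.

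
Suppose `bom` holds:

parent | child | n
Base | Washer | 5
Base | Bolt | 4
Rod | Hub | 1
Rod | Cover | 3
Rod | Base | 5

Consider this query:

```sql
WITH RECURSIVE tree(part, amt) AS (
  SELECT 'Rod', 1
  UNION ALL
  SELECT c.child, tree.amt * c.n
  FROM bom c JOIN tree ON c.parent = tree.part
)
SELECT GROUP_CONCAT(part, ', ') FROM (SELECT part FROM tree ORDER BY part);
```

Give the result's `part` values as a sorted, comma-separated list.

Base: (Rod, amt=1).
Iteration 1: components of {Rod} -> Base = 1*5 = 5, Cover = 1*3 = 3, Hub = 1*1 = 1.
Iteration 2: components of {Base,Cover,Hub} -> Bolt = 5*4 = 20, Washer = 5*5 = 25.
Iteration 3: no further components; recursion stops.

Base, Bolt, Cover, Hub, Rod, Washer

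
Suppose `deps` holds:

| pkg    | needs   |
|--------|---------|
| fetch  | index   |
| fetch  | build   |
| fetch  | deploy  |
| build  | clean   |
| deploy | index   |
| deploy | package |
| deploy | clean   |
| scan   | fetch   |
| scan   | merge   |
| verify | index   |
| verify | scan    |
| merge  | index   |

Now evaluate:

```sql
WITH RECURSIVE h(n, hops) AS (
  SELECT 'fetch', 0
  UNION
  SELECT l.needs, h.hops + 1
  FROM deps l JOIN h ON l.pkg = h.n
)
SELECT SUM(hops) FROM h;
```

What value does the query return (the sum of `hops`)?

Base: (fetch, hops=0).
Iteration 1: edges from {fetch} -> (build, hops=1), (deploy, hops=1), (index, hops=1).
Iteration 2: edges from {build,deploy,index} -> (clean, hops=2), (index, hops=2), (package, hops=2). [UNION drops 1 duplicate row(s)]
Iteration 3: no outgoing edges from {clean,index,package}; recursion stops.
SUM(hops) = 0 + 1 + 1 + 1 + 2 + 2 + 2 = 9.

9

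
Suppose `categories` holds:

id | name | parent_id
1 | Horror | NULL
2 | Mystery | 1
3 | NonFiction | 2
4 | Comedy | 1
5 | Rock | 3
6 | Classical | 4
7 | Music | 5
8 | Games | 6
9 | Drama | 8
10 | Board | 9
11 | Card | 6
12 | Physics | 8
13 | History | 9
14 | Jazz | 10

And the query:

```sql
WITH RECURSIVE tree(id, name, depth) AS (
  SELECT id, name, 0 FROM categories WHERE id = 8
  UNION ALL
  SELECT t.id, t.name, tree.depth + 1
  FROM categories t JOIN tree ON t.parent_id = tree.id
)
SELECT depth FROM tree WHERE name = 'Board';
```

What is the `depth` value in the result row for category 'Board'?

Base: id=8 (Games) at depth 0.
Iteration 1: rows with parent_id in {8} -> Drama (id 9, depth 1), Physics (id 12, depth 1).
Iteration 2: rows with parent_id in {9,12} -> Board (id 10, depth 2), History (id 13, depth 2).
Iteration 3: rows with parent_id in {10,13} -> Jazz (id 14, depth 3).
Iteration 4: no rows with parent_id in {14}; recursion stops.

2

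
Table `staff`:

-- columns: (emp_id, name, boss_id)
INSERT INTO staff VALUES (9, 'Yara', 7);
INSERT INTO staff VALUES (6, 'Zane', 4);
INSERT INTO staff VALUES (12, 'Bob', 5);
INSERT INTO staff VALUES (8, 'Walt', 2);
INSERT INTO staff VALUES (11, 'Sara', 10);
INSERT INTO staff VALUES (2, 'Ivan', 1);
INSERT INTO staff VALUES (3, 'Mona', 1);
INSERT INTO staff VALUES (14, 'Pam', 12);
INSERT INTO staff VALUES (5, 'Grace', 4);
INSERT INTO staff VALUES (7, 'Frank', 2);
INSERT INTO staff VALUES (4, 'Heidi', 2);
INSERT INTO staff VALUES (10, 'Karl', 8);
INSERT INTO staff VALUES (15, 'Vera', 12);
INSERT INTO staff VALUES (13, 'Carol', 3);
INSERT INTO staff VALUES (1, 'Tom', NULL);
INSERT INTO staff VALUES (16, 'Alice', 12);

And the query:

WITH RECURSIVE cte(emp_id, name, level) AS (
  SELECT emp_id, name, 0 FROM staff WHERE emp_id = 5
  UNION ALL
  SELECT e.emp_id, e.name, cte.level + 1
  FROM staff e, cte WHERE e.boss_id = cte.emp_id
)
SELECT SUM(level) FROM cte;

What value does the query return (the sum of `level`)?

Base: emp_id=5 (Grace) at level 0.
Iteration 1: rows with boss_id in {5} -> Bob (id 12, level 1).
Iteration 2: rows with boss_id in {12} -> Pam (id 14, level 2), Vera (id 15, level 2), Alice (id 16, level 2).
Iteration 3: no rows with boss_id in {14,15,16}; recursion stops.
SUM(level) = 0 + 1 + 2 + 2 + 2 = 7.

7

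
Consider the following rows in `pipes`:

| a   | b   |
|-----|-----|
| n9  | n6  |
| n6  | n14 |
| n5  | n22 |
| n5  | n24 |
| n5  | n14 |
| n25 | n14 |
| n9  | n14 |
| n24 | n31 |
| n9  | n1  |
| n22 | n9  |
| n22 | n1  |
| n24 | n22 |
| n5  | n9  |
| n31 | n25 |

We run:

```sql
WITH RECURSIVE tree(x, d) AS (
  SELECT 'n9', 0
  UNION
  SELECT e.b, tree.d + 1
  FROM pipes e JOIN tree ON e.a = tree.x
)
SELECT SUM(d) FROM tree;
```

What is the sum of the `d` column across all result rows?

Base: (n9, d=0).
Iteration 1: edges from {n9} -> (n1, d=1), (n14, d=1), (n6, d=1).
Iteration 2: edges from {n1,n14,n6} -> (n14, d=2).
Iteration 3: no outgoing edges from {n14}; recursion stops.
SUM(d) = 0 + 1 + 1 + 1 + 2 = 5.

5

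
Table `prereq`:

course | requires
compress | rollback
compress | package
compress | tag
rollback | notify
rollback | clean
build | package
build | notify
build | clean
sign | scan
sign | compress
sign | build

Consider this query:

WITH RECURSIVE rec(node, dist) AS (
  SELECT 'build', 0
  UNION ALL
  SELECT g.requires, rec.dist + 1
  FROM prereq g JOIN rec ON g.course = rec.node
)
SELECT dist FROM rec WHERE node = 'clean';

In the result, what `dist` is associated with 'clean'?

Base: (build, dist=0).
Iteration 1: edges from {build} -> (clean, dist=1), (notify, dist=1), (package, dist=1).
Iteration 2: no outgoing edges from {clean,notify,package}; recursion stops.

1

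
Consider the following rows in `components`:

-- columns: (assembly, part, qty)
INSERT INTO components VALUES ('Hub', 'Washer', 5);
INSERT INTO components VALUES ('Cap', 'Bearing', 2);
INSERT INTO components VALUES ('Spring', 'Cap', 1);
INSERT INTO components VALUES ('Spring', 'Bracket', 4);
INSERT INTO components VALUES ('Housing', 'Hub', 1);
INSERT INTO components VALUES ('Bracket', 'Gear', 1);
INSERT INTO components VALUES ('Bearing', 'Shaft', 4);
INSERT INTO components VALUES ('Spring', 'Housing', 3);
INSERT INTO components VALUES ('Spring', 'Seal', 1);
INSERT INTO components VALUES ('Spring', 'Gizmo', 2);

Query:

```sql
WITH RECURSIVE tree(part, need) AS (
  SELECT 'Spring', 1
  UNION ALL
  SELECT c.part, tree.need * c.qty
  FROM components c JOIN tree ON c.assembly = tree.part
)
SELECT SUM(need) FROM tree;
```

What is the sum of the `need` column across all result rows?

44

Base: (Spring, need=1).
Iteration 1: components of {Spring} -> Bracket = 1*4 = 4, Cap = 1*1 = 1, Gizmo = 1*2 = 2, Housing = 1*3 = 3, Seal = 1*1 = 1.
Iteration 2: components of {Bracket,Cap,Gizmo,Housing,Seal} -> Bearing = 1*2 = 2, Gear = 4*1 = 4, Hub = 3*1 = 3.
Iteration 3: components of {Bearing,Gear,Hub} -> Shaft = 2*4 = 8, Washer = 3*5 = 15.
Iteration 4: no further components; recursion stops.
SUM(need) = 1 + 2 + 3 + 1 + 1 + 4 + 3 + 2 + 4 + 15 + 8 = 44.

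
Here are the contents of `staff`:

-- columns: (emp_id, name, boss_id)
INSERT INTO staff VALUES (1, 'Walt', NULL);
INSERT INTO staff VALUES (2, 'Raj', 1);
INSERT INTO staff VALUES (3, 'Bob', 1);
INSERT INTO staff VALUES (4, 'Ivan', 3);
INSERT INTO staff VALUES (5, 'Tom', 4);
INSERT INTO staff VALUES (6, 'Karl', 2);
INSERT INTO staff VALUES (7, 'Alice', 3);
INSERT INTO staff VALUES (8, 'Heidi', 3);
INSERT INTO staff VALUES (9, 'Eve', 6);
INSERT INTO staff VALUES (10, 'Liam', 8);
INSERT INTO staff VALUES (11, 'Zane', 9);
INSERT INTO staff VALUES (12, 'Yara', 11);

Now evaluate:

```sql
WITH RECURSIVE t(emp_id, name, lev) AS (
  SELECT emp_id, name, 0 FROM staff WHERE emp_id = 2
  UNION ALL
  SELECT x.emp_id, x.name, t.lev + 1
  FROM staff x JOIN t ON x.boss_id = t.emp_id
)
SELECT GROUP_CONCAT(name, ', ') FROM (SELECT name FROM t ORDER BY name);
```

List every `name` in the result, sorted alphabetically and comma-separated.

Base: emp_id=2 (Raj) at lev 0.
Iteration 1: rows with boss_id in {2} -> Karl (id 6, lev 1).
Iteration 2: rows with boss_id in {6} -> Eve (id 9, lev 2).
Iteration 3: rows with boss_id in {9} -> Zane (id 11, lev 3).
Iteration 4: rows with boss_id in {11} -> Yara (id 12, lev 4).
Iteration 5: no rows with boss_id in {12}; recursion stops.

Eve, Karl, Raj, Yara, Zane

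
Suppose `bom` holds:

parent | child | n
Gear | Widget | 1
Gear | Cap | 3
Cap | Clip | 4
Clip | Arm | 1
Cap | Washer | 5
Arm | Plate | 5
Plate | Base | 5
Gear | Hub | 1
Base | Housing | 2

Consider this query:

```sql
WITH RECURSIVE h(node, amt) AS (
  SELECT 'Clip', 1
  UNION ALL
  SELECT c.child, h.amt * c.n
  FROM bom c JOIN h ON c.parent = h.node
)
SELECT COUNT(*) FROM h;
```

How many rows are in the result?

5

Base: (Clip, amt=1).
Iteration 1: components of {Clip} -> Arm = 1*1 = 1.
Iteration 2: components of {Arm} -> Plate = 1*5 = 5.
Iteration 3: components of {Plate} -> Base = 5*5 = 25.
Iteration 4: components of {Base} -> Housing = 25*2 = 50.
Iteration 5: no further components; recursion stops.
Total rows emitted: 5.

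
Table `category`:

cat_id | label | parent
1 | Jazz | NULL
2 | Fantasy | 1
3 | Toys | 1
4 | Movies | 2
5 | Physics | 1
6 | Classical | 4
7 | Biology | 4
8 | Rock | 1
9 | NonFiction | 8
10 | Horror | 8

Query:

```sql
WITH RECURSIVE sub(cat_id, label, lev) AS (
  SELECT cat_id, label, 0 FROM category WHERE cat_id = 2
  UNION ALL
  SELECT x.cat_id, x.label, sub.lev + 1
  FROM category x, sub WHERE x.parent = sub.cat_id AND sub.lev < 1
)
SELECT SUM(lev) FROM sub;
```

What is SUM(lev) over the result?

Base: cat_id=2 (Fantasy) at lev 0.
Iteration 1: rows with parent in {2} -> Movies (id 4, lev 1).
Iteration 2: lev < 1 fails for all current rows; recursion stops.
SUM(lev) = 0 + 1 = 1.

1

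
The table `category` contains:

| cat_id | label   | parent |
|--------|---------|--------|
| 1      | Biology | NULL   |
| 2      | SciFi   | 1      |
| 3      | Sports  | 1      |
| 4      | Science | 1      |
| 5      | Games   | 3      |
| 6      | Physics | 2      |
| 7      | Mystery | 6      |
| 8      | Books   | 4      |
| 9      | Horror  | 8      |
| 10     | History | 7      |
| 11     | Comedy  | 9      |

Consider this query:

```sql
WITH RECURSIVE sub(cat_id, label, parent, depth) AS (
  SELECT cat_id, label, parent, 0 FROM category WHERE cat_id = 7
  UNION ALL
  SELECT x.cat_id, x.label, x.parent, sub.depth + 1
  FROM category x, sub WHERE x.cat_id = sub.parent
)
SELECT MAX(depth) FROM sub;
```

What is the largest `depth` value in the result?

3

Base: cat_id=7 (Mystery), parent=6, depth 0.
Iteration 1: join on cat_id=6 -> Physics (id 6, parent=2, depth 1).
Iteration 2: join on cat_id=2 -> SciFi (id 2, parent=1, depth 2).
Iteration 3: join on cat_id=1 -> Biology (id 1, parent=NULL, depth 3).
Iteration 4: parent is NULL; no match; recursion stops.
depth values: 0, 1, 2, 3; the maximum is 3.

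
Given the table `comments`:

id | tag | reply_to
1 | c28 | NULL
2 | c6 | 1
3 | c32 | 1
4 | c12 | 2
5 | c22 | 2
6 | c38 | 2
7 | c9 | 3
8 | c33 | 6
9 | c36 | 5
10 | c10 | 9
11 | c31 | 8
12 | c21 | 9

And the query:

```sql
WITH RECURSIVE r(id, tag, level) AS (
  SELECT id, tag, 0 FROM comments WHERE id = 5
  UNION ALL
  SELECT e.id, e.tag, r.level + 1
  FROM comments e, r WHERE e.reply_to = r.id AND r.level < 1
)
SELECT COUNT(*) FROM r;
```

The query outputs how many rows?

Base: id=5 (c22) at level 0.
Iteration 1: rows with reply_to in {5} -> c36 (id 9, level 1).
Iteration 2: level < 1 fails for all current rows; recursion stops.
Total rows emitted: 2.

2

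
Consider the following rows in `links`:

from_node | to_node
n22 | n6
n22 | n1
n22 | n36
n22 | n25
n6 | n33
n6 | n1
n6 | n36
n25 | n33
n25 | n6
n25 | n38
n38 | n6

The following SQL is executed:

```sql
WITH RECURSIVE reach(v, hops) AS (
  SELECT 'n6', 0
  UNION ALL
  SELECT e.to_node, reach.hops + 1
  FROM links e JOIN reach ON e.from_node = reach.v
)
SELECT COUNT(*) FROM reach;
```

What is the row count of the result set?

4

Base: (n6, hops=0).
Iteration 1: edges from {n6} -> (n1, hops=1), (n33, hops=1), (n36, hops=1).
Iteration 2: no outgoing edges from {n1,n33,n36}; recursion stops.
Total rows emitted: 4.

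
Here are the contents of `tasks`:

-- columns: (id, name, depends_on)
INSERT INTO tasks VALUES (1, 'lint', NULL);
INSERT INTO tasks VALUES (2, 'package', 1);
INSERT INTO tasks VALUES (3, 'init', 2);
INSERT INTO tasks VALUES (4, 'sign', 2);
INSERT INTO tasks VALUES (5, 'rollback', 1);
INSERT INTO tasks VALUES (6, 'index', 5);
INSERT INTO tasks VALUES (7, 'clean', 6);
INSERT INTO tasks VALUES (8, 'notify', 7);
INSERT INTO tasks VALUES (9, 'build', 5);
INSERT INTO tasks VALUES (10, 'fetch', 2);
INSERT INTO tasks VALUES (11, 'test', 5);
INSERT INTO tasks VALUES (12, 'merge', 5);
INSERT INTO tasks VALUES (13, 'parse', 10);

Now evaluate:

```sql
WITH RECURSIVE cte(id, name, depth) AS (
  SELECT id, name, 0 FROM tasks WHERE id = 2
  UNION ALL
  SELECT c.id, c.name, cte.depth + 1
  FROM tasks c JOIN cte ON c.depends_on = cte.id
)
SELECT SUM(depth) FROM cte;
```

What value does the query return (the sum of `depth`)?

Base: id=2 (package) at depth 0.
Iteration 1: rows with depends_on in {2} -> init (id 3, depth 1), sign (id 4, depth 1), fetch (id 10, depth 1).
Iteration 2: rows with depends_on in {3,4,10} -> parse (id 13, depth 2).
Iteration 3: no rows with depends_on in {13}; recursion stops.
SUM(depth) = 0 + 1 + 1 + 1 + 2 = 5.

5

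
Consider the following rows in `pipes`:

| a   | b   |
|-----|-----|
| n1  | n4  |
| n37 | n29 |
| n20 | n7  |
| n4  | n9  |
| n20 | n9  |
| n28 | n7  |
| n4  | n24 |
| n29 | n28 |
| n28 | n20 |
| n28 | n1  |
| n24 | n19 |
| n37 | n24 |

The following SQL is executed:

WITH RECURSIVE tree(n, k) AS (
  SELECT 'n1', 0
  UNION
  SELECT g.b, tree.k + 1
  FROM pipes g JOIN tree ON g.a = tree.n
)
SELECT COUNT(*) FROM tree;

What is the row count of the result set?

5

Base: (n1, k=0).
Iteration 1: edges from {n1} -> (n4, k=1).
Iteration 2: edges from {n4} -> (n24, k=2), (n9, k=2).
Iteration 3: edges from {n24,n9} -> (n19, k=3).
Iteration 4: no outgoing edges from {n19}; recursion stops.
Total rows emitted: 5.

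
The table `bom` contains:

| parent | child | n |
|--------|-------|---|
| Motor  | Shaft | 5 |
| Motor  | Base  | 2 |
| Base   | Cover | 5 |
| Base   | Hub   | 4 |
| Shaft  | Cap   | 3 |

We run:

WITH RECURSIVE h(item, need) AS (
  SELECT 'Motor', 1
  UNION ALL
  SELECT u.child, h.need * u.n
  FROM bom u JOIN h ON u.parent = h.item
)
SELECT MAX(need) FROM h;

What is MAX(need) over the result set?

Base: (Motor, need=1).
Iteration 1: components of {Motor} -> Base = 1*2 = 2, Shaft = 1*5 = 5.
Iteration 2: components of {Base,Shaft} -> Cap = 5*3 = 15, Cover = 2*5 = 10, Hub = 2*4 = 8.
Iteration 3: no further components; recursion stops.
need values: 1, 5, 2, 15, 10, 8; the maximum is 15.

15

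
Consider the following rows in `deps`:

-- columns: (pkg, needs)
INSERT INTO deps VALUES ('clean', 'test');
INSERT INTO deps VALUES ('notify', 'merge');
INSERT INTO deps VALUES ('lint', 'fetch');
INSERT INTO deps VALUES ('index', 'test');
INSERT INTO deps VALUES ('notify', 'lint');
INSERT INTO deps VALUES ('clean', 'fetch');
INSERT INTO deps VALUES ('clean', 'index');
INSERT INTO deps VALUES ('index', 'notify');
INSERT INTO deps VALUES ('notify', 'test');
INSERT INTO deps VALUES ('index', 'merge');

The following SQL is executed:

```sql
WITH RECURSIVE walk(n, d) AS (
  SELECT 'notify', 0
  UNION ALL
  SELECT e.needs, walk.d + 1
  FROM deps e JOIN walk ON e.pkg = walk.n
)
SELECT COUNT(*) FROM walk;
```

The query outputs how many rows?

Base: (notify, d=0).
Iteration 1: edges from {notify} -> (lint, d=1), (merge, d=1), (test, d=1).
Iteration 2: edges from {lint,merge,test} -> (fetch, d=2).
Iteration 3: no outgoing edges from {fetch}; recursion stops.
Total rows emitted: 5.

5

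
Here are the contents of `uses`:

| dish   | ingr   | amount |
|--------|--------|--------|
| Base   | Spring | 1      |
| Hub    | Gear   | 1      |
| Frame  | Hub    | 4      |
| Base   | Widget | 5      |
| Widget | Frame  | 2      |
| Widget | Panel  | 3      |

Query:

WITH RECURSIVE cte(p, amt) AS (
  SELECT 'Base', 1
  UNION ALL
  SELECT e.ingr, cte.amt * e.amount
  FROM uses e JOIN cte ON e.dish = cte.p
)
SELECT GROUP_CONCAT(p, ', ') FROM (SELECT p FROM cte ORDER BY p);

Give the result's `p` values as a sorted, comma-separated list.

Base: (Base, amt=1).
Iteration 1: components of {Base} -> Spring = 1*1 = 1, Widget = 1*5 = 5.
Iteration 2: components of {Spring,Widget} -> Frame = 5*2 = 10, Panel = 5*3 = 15.
Iteration 3: components of {Frame,Panel} -> Hub = 10*4 = 40.
Iteration 4: components of {Hub} -> Gear = 40*1 = 40.
Iteration 5: no further components; recursion stops.

Base, Frame, Gear, Hub, Panel, Spring, Widget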